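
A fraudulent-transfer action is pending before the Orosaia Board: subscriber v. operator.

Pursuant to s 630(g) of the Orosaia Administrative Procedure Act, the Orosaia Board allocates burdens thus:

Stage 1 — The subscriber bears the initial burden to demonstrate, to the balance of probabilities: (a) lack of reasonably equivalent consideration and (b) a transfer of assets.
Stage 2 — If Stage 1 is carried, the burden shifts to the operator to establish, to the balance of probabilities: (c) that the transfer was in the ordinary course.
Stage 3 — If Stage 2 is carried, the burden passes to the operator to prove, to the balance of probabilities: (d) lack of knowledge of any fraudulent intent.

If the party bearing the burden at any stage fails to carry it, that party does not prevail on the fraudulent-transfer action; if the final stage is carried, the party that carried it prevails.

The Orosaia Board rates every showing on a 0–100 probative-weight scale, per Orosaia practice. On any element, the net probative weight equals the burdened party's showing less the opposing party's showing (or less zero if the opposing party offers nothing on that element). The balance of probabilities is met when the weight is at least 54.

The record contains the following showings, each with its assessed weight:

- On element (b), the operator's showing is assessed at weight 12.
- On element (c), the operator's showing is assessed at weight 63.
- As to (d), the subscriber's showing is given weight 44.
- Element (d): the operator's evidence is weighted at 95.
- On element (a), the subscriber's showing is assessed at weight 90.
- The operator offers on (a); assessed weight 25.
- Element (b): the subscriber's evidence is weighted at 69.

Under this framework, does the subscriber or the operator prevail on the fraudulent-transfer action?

subscriber

Stage 1 — burden on subscriber; standard: the balance of probabilities (weight is at least 54).
    (a): 90 − 25 = 65 ≥ 54 [met]
    (b): 69 − 12 = 57 ≥ 54 [met]
  The subscriber carries Stage 1; the operator now bears the burden.
Stage 2 — burden on operator; standard: the balance of probabilities (weight is at least 54).
    (c): 63 ≥ 54 [met]
  Stage 2 is satisfied; the operator continues to bear the burden.
Stage 3 — burden on operator; standard: the balance of probabilities (weight is at least 54).
    (d): 95 − 44 = 51 < 54 [not met]
  The operator does not carry Stage 3.
The subscriber prevails.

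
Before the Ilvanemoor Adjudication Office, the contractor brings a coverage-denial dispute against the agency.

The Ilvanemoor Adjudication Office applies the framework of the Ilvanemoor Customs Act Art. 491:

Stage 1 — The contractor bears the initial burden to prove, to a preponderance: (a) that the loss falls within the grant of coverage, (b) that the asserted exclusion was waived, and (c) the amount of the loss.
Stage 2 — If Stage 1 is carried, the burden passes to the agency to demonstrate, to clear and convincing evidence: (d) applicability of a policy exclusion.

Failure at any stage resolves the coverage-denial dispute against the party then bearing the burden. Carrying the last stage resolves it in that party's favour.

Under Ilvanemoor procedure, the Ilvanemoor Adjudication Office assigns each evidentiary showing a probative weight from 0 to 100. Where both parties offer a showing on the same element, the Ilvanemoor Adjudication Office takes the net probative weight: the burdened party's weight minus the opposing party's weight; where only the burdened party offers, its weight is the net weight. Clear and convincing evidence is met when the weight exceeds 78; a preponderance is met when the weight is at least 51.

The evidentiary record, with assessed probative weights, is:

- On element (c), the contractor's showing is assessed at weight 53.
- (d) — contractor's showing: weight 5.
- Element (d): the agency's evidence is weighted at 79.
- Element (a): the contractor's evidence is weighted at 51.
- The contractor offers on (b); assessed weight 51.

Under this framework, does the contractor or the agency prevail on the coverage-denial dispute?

contractor

Stage 1 — burden on contractor; standard: a preponderance (weight is at least 51).
    (a): 51 ≥ 51 [met]
    (b): 51 ≥ 51 [met]
    (c): 53 ≥ 51 [met]
  The contractor carries Stage 1; the agency now bears the burden.
Stage 2 — burden on agency; standard: clear and convincing evidence (weight exceeds 78).
    (d): 79 − 5 = 74 ≤ 78 [not met]
  Stage 2 not carried; the agency fails its burden.
So the contractor prevails.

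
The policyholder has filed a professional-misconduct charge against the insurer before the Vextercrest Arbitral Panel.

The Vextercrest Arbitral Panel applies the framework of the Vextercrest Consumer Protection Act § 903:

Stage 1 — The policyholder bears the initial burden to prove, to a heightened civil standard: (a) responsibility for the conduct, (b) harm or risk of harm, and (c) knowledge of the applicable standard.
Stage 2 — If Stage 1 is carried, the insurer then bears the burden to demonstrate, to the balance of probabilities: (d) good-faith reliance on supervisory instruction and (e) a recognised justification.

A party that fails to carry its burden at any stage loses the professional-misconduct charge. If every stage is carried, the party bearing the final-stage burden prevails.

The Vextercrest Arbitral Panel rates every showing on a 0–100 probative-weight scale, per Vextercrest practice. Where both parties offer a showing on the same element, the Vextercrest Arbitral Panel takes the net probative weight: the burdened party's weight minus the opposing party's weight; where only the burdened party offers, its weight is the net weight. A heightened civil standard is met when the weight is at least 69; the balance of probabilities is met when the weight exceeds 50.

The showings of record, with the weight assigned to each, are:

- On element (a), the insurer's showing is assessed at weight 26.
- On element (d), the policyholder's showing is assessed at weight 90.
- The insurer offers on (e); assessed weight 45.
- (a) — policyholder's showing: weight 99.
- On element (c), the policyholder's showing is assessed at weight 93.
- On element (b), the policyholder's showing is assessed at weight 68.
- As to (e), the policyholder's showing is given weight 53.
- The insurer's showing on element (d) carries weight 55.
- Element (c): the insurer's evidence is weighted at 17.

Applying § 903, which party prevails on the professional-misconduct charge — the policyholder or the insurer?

Stage 1 — burden on policyholder; standard: a heightened civil standard (weight is at least 69).
    (a): 99 − 26 = 73 ≥ 69 [met]
    (b): 68 < 69 [not met]
    (c): 93 − 17 = 76 ≥ 69 [met]
  Not every element is met, so the policyholder fails to carry Stage 1.
The analysis ends at Stage 1; the insurer prevails.

insurer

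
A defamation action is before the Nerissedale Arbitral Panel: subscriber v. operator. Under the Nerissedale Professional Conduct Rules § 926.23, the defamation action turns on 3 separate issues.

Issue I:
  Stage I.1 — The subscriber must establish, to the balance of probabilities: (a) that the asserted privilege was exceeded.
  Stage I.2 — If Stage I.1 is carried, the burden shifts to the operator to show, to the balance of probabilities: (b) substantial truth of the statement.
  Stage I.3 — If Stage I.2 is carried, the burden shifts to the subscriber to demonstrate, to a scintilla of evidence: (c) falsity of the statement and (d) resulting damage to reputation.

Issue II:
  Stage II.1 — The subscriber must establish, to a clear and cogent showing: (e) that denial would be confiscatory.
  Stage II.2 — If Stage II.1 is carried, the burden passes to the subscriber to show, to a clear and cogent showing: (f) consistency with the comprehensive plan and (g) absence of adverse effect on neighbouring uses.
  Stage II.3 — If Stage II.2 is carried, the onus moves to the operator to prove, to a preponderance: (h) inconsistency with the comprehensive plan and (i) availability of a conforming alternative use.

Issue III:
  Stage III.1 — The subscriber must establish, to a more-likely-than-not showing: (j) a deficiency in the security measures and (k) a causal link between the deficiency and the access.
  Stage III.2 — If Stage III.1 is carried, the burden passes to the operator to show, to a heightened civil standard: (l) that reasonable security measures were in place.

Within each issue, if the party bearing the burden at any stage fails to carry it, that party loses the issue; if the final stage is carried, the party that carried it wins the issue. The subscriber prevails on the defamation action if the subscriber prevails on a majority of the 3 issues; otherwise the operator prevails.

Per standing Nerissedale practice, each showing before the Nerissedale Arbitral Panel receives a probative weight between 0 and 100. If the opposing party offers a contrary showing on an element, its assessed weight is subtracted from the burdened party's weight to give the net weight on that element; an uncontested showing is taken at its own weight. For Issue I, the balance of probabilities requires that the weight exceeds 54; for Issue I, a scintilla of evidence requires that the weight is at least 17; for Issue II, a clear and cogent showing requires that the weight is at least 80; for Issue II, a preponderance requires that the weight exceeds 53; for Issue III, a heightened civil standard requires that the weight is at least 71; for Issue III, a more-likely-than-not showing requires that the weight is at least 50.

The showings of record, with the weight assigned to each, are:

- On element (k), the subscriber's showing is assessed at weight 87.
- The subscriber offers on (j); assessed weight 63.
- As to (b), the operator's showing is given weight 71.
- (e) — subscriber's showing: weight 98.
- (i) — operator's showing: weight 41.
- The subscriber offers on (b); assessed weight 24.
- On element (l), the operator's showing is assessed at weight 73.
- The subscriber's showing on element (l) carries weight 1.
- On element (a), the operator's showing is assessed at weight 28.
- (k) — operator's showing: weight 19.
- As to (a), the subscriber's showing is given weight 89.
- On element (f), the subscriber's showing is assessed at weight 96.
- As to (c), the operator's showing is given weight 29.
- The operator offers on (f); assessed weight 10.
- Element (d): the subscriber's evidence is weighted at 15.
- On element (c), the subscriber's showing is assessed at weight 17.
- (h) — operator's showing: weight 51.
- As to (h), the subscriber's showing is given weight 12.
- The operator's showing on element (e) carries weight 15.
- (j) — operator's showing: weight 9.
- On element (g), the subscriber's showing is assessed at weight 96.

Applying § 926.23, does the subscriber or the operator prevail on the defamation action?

subscriber

— Issue I —
Stage I.1 (subscriber, the balance of probabilities, weight exceeds 54): (a) net 89−28=61 > 54 — meets.
  The subscriber carries Stage I.1; the operator now bears the burden.
Stage I.2 (operator, the balance of probabilities, weight exceeds 54): (b) net 71−24=47 ≤ 54 — fails.
  Stage I.2 not carried; the operator fails its burden.
The subscriber prevails on this issue.
— Issue II —
At Stage II.1 the subscriber must meet a clear and cogent showing (weight is at least 80): on (e) the weight is 98 less the opposing 15 gives net 83, which does reach 80, so (e) meets the standard.
  All elements met. The subscriber retains the burden for Stage II.2.
At Stage II.2 the subscriber must meet a clear and cogent showing (weight is at least 80): on (f) the weight is 96 less the opposing 10 gives net 86, ≥ 80, so (f) meets the standard; on (g) the weight is 96, ≥ 80, so (g) meets the standard.
  All elements met. The burden passes to the operator.
At Stage II.3 the operator must meet a preponderance (weight exceeds 53): on (h) the weight is 51 less the opposing 12 gives net 39, which does not exceed 53, so (h) does not meet the standard; on (i) the weight is 41, which does not exceed 53, so (i) does not meet the standard.
  Not every element is met, so the operator fails to carry Stage II.3.
The subscriber prevails on this issue.
— Issue III —
At Stage III.1 the subscriber must meet a more-likely-than-not showing (weight is at least 50): on (j) the weight is 63 less the opposing 9 gives net 54, ≥ 50, so (j) meets the standard; on (k) the weight is 87 less the opposing 19 gives net 68, which does reach 50, so (k) meets the standard.
  All elements met. The burden passes to the operator.
At Stage III.2 the operator must meet a heightened civil standard (weight is at least 71): on (l) the weight is 73 less the opposing 1 gives net 72, which does reach 71, so (l) meets the standard.
  All elements met at the final stage.
All stages carried — the operator prevails on this issue.
Per-issue: Issue I → subscriber; Issue II → subscriber; Issue III → operator. The subscriber must prevail on a majority of issues; overall, the subscriber prevails.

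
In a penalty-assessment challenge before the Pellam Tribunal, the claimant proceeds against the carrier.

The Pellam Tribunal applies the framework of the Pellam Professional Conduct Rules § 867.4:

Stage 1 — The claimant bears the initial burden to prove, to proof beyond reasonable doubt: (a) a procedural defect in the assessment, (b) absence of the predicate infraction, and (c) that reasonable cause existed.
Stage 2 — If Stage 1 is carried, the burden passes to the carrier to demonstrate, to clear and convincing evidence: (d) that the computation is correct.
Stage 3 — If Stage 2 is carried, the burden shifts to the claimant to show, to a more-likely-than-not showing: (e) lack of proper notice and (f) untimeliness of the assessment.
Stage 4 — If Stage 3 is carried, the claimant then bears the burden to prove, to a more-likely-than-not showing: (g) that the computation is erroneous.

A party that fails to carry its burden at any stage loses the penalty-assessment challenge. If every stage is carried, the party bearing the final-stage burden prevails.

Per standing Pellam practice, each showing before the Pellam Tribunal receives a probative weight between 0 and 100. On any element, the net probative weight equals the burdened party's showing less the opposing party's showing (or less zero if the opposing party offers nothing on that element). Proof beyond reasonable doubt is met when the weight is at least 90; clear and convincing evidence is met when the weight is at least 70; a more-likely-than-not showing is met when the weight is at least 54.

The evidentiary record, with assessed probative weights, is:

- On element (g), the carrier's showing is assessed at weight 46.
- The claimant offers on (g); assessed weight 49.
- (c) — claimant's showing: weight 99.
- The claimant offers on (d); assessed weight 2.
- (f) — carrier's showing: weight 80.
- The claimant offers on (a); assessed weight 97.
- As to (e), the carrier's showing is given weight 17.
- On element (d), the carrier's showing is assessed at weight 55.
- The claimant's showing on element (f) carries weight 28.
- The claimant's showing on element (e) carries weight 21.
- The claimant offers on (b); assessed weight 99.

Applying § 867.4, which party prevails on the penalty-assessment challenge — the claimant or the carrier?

Stage 1 — burden on claimant; standard: proof beyond reasonable doubt (weight is at least 90).
    (a): 97 ≥ 90 [met]
    (b): 99 ≥ 90 [met]
    (c): 99 ≥ 90 [met]
  The claimant carries Stage 1; the carrier now bears the burden.
Stage 2 — burden on carrier; standard: clear and convincing evidence (weight is at least 70).
    (d): 55 − 2 = 53 < 70 [not met]
  Not every element is met, so the carrier fails to carry Stage 2.
So the claimant prevails.

claimant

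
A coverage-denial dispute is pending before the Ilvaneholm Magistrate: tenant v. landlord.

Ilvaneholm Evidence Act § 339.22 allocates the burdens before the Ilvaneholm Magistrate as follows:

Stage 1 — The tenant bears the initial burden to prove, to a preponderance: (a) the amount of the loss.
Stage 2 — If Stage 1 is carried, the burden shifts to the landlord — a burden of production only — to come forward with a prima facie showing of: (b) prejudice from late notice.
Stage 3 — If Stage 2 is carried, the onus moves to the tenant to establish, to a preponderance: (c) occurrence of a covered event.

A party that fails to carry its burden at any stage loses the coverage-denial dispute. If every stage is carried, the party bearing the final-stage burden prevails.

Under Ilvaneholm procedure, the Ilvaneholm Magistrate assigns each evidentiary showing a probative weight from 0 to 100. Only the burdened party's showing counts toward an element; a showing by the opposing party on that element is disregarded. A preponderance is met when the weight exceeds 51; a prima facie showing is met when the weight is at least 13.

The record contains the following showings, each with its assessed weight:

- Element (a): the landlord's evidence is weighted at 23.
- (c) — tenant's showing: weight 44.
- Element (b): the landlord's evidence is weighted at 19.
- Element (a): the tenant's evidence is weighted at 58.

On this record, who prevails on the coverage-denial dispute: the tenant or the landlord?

landlord

At Stage 1 the tenant must meet a preponderance (weight exceeds 51): on (a) the weight is 58 (the landlord's 23 is given no effect), which does exceed 51, so (a) meets the standard.
  Stage 1 is satisfied; the onus moves to the landlord.
At Stage 2 the landlord must meet a prima facie showing (weight is at least 13): on (b) the weight is 19, which does reach 13, so (b) meets the standard.
  Stage 2 is satisfied; the onus moves to the tenant.
At Stage 3 the tenant must meet a preponderance (weight exceeds 51): on (c) the weight is 44, which does not exceed 51, so (c) does not meet the standard.
  Stage 3 not carried; the tenant fails its burden.
The landlord prevails.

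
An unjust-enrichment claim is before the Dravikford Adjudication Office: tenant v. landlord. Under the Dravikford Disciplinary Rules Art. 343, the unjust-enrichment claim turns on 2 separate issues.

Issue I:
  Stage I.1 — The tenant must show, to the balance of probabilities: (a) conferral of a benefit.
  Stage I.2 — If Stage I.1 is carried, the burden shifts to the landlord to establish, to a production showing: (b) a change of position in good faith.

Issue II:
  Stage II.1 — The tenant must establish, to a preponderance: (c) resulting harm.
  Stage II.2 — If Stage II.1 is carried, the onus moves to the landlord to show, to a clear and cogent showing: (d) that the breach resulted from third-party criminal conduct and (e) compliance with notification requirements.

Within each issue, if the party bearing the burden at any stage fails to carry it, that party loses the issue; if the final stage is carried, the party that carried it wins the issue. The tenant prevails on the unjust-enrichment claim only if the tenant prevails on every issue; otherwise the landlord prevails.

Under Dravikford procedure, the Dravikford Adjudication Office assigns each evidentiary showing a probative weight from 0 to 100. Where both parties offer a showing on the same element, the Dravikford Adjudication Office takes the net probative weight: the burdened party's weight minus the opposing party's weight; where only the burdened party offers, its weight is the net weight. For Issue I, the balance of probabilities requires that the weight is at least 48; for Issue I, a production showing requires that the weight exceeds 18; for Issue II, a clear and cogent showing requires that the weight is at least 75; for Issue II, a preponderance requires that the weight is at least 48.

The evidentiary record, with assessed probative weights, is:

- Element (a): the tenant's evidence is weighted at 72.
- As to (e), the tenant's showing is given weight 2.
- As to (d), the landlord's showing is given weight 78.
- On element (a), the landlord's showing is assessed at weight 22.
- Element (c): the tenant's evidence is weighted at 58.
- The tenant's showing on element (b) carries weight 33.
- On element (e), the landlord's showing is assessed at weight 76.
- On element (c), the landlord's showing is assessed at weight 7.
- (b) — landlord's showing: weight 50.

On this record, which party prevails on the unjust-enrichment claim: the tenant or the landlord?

— Issue I —
At Stage I.1 the tenant must meet the balance of probabilities (weight is at least 48): on (a) the weight is 72 less the opposing 22 gives net 50, which does reach 48, so (a) meets the standard.
  Stage I.1 carried; the burden shifts to the landlord.
At Stage I.2 the landlord must meet a production showing (weight exceeds 18): on (b) the weight is 50 less the opposing 33 gives net 17, ≤ 18, so (b) does not meet the standard.
  Stage I.2 not carried; the landlord fails its burden.
The tenant prevails on this issue.
— Issue II —
At Stage II.1 the tenant must meet a preponderance (weight is at least 48): on (c) the weight is 58 less the opposing 7 gives net 51, ≥ 48, so (c) meets the standard.
  All elements met. The burden passes to the landlord.
At Stage II.2 the landlord must meet a clear and cogent showing (weight is at least 75): on (d) the weight is 78, ≥ 75, so (d) meets the standard; on (e) the weight is 76 less the opposing 2 gives net 74, which does not reach 75, so (e) does not meet the standard.
  The landlord does not carry Stage II.2.
So the tenant prevails on this issue.
Per-issue: Issue I → tenant; Issue II → tenant. The tenant must prevail on every issue; overall, the tenant prevails.

tenant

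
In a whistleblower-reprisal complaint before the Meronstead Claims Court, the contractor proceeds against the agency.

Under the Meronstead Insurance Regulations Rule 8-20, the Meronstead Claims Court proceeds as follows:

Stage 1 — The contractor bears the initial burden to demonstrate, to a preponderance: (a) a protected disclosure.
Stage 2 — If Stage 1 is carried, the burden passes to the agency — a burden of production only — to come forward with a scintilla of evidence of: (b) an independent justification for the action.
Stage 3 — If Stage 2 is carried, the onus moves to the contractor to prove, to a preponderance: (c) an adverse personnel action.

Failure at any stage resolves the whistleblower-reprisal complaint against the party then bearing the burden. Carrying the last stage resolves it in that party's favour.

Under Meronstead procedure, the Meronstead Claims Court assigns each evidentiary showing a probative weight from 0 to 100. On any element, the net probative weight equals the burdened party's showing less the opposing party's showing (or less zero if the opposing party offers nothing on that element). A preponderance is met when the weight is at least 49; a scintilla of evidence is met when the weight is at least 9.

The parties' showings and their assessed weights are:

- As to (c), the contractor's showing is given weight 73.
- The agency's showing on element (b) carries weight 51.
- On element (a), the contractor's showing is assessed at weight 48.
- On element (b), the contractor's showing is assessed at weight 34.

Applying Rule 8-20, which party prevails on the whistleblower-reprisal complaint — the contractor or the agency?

agency

Stage 1 — burden on contractor; standard: a preponderance (weight is at least 49).
    (a): 48 < 49 [not met]
  The contractor does not carry Stage 1.
The analysis ends at Stage 1; the agency prevails.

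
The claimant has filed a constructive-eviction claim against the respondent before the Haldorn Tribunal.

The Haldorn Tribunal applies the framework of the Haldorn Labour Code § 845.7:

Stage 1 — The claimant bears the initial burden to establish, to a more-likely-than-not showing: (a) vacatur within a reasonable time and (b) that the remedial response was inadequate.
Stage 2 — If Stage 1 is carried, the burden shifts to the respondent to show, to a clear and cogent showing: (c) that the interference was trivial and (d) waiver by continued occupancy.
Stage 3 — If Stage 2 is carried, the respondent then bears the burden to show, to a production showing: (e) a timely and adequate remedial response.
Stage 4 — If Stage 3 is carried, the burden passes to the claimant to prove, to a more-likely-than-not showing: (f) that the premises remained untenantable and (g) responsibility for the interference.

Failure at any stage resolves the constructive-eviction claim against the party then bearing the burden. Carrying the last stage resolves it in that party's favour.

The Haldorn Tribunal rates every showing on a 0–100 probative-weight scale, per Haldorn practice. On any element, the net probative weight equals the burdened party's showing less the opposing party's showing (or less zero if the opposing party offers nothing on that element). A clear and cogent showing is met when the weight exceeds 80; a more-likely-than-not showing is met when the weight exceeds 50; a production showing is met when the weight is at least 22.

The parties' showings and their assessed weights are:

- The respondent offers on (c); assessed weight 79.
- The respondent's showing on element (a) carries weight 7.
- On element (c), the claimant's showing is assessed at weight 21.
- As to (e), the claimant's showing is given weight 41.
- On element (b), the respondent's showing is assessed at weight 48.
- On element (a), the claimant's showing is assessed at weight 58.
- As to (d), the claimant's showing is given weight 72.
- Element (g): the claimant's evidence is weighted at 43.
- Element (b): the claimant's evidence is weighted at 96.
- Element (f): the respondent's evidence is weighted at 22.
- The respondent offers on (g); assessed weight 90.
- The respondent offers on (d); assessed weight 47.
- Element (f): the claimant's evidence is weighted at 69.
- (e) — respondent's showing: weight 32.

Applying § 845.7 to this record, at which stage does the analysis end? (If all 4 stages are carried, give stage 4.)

At Stage 1 the claimant must meet a more-likely-than-not showing (weight exceeds 50): on (a) the weight is 58 less the opposing 7 gives net 51, which does exceed 50, so (a) meets the standard; on (b) the weight is 96 less the opposing 48 gives net 48, ≤ 50, so (b) does not meet the standard.
  Not every element is met, so the claimant fails to carry Stage 1.
So the respondent prevails.

stage 1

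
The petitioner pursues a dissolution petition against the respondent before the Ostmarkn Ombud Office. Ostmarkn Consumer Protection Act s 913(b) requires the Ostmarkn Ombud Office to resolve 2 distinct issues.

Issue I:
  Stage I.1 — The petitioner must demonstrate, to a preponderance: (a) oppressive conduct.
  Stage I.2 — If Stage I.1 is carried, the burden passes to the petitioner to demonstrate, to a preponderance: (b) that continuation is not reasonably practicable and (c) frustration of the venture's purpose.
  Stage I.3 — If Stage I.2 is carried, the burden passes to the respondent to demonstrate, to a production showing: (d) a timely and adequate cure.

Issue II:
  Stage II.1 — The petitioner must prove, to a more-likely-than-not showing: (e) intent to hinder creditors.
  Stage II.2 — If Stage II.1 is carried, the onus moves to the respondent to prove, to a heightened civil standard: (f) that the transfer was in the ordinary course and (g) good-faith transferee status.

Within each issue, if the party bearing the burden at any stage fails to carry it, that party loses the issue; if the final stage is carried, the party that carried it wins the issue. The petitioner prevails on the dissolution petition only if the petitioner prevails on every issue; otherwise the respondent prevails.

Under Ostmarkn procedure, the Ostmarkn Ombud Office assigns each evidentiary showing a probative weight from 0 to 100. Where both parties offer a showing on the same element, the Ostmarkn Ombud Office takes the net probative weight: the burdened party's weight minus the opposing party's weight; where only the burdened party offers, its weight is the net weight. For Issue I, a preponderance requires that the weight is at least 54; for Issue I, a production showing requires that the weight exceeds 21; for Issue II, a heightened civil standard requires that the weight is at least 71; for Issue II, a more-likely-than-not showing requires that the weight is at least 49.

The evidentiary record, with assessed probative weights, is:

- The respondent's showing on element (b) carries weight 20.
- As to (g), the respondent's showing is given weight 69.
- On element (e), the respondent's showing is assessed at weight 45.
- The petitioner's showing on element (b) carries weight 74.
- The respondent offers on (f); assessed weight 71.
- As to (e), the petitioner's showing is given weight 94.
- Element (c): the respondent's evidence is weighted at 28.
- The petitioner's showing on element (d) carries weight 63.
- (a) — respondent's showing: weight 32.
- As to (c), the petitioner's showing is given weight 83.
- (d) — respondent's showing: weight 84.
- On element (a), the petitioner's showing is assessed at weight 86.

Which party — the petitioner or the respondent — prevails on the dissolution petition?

petitioner

— Issue I —
At Stage I.1 the petitioner must meet a preponderance (weight is at least 54): on (a) the weight is 86 less the opposing 32 gives net 54, ≥ 54, so (a) meets the standard.
  All elements met. The petitioner retains the burden for Stage I.2.
At Stage I.2 the petitioner must meet a preponderance (weight is at least 54): on (b) the weight is 74 less the opposing 20 gives net 54, which does reach 54, so (b) meets the standard; on (c) the weight is 83 less the opposing 28 gives net 55, which does reach 54, so (c) meets the standard.
  Stage I.2 carried; the burden shifts to the respondent.
At Stage I.3 the respondent must meet a production showing (weight exceeds 21): on (d) the weight is 84 less the opposing 63 gives net 21, ≤ 21, so (d) does not meet the standard.
  The respondent does not carry Stage I.3.
So the petitioner prevails on this issue.
— Issue II —
Stage II.1 (petitioner, a more-likely-than-not showing, weight is at least 49): (e) net 94−45=49 ≥ 49 — meets.
  The petitioner carries Stage II.1; the respondent now bears the burden.
Stage II.2 (respondent, a heightened civil standard, weight is at least 71): (f) 71 ≥ 71 — meets; (g) 69 < 71 — fails.
  Not every element is met, so the respondent fails to carry Stage II.2.
The petitioner prevails on this issue.
Per-issue: Issue I → petitioner; Issue II → petitioner. The petitioner must prevail on every issue; overall, the petitioner prevails.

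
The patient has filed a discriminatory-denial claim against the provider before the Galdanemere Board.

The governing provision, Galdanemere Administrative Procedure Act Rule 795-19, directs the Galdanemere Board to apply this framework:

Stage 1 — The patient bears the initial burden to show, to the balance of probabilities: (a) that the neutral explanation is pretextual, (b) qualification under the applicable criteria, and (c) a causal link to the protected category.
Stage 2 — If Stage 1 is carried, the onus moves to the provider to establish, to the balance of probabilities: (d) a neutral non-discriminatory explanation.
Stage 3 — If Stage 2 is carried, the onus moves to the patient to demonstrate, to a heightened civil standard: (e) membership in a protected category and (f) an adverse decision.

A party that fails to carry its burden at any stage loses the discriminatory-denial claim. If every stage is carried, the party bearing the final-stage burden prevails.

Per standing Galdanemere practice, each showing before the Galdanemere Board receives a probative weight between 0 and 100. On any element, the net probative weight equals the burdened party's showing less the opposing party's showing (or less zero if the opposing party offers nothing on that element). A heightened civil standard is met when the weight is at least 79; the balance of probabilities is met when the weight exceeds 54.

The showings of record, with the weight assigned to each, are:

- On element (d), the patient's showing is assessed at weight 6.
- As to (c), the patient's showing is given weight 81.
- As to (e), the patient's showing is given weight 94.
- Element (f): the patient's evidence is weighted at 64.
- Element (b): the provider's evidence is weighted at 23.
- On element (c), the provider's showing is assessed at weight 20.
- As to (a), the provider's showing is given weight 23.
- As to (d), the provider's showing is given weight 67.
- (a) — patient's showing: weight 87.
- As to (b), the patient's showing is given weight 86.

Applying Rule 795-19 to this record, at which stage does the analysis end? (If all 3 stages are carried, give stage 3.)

stage 3

At Stage 1 the patient must meet the balance of probabilities (weight exceeds 54): on (a) the weight is 87 less the opposing 23 gives net 64, > 54, so (a) meets the standard; on (b) the weight is 86 less the opposing 23 gives net 63, > 54, so (b) meets the standard; on (c) the weight is 81 less the opposing 20 gives net 61, > 54, so (c) meets the standard.
  All elements met. The burden passes to the provider.
At Stage 2 the provider must meet the balance of probabilities (weight exceeds 54): on (d) the weight is 67 less the opposing 6 gives net 61, > 54, so (d) meets the standard.
  Stage 2 carried; the burden shifts to the patient.
At Stage 3 the patient must meet a heightened civil standard (weight is at least 79): on (e) the weight is 94, ≥ 79, so (e) meets the standard; on (f) the weight is 64, which does not reach 79, so (f) does not meet the standard.
  Stage 3 not carried; the patient fails its burden.
The provider prevails.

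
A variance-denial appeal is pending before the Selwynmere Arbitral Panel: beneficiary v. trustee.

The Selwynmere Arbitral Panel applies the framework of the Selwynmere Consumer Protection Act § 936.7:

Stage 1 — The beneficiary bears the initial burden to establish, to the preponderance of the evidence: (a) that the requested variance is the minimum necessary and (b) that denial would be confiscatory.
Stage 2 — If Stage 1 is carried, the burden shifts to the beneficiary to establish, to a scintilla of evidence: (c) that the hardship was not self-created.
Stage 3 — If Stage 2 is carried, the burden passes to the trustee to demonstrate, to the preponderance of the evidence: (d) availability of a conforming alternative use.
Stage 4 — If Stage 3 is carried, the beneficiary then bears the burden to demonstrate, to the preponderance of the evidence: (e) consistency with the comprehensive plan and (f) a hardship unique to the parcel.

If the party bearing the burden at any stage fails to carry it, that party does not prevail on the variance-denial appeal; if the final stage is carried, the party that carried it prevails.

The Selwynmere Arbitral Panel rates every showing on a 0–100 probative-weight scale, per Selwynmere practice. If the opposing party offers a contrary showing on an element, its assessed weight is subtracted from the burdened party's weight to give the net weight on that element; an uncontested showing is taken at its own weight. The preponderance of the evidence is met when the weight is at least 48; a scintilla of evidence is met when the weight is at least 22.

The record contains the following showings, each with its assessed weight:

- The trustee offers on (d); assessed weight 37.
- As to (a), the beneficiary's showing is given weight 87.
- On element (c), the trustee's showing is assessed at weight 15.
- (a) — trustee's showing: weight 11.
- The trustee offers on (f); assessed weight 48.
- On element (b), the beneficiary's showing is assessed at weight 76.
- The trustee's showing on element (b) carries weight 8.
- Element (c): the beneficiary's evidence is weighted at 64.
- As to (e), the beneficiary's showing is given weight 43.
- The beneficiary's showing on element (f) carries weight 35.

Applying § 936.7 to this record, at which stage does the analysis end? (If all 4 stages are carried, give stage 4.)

stage 3

Stage 1 (beneficiary, the preponderance of the evidence, weight is at least 48): (a) net 87−11=76 ≥ 48 — meets; (b) net 76−8=68 ≥ 48 — meets.
  Stage 1 is satisfied; the beneficiary continues to bear the burden.
Stage 2 (beneficiary, a scintilla of evidence, weight is at least 22): (c) net 64−15=49 ≥ 22 — meets.
  Stage 2 carried; the burden shifts to the trustee.
Stage 3 (trustee, the preponderance of the evidence, weight is at least 48): (d) 37 < 48 — fails.
  Stage 3 not carried; the trustee fails its burden.
The analysis ends at Stage 3; the beneficiary prevails.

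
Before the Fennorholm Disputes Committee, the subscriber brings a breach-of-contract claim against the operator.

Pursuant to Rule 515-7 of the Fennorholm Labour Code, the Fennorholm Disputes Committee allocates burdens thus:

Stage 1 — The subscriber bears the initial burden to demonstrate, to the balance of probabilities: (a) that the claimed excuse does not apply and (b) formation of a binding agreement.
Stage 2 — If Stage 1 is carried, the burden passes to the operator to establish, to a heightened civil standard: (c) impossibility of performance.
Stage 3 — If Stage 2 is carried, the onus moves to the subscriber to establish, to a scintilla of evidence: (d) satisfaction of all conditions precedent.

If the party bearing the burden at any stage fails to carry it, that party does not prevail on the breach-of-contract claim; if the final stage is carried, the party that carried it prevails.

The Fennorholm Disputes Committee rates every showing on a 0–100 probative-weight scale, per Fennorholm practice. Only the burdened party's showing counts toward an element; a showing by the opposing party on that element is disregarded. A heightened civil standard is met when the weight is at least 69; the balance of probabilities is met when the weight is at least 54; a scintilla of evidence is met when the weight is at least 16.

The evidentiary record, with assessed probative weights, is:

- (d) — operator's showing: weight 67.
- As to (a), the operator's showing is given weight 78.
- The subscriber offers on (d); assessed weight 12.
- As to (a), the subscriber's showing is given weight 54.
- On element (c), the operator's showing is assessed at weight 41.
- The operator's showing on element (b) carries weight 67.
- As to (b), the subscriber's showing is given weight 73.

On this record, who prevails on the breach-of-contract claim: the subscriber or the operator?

Stage 1 — burden on subscriber; standard: the balance of probabilities (weight is at least 54).
    (a): 54 (operator's 78 disregarded) ≥ 54 [met]
    (b): 73 (operator's 67 disregarded) ≥ 54 [met]
  All elements met. The burden passes to the operator.
Stage 2 — burden on operator; standard: a heightened civil standard (weight is at least 69).
    (c): 41 < 69 [not met]
  The operator does not carry Stage 2.
The subscriber prevails.

subscriber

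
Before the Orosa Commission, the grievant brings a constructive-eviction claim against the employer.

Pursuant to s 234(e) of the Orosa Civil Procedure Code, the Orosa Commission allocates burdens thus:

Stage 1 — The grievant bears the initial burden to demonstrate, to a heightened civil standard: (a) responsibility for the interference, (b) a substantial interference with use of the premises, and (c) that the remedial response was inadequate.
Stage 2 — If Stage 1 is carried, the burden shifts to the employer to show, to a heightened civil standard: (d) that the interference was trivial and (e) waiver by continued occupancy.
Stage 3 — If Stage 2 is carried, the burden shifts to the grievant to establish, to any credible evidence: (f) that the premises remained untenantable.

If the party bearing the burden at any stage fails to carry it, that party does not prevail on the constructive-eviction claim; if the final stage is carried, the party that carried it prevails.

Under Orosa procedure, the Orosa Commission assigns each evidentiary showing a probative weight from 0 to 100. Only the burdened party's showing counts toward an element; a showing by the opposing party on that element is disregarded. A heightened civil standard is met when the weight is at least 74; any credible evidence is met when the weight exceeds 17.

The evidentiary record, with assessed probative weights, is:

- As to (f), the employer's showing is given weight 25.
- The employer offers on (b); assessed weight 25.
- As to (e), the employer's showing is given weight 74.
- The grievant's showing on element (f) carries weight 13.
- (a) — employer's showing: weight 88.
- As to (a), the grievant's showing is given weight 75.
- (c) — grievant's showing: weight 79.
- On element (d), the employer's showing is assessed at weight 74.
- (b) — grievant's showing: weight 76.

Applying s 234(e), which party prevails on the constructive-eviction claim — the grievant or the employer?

Stage 1 — burden on grievant; standard: a heightened civil standard (weight is at least 74).
    (a): 75 (employer's 88 disregarded) ≥ 74 [met]
    (b): 76 (employer's 25 disregarded) ≥ 74 [met]
    (c): 79 ≥ 74 [met]
  The grievant carries Stage 1; the employer now bears the burden.
Stage 2 — burden on employer; standard: a heightened civil standard (weight is at least 74).
    (d): 74 ≥ 74 [met]
    (e): 74 ≥ 74 [met]
  The employer carries Stage 2; the grievant now bears the burden.
Stage 3 — burden on grievant; standard: any credible evidence (weight exceeds 17).
    (f): 13 (employer's 25 disregarded) ≤ 17 [not met]
  Stage 3 not carried; the grievant fails its burden.
So the employer prevails.

employer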